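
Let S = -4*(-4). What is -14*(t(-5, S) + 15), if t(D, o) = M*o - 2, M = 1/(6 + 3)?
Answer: -1862/9 ≈ -206.89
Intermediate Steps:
S = 16
M = ⅑ (M = 1/9 = ⅑ ≈ 0.11111)
t(D, o) = -2 + o/9 (t(D, o) = o/9 - 2 = -2 + o/9)
-14*(t(-5, S) + 15) = -14*((-2 + (⅑)*16) + 15) = -14*((-2 + 16/9) + 15) = -14*(-2/9 + 15) = -14*133/9 = -1862/9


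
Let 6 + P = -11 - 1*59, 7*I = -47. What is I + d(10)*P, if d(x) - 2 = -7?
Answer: 2613/7 ≈ 373.29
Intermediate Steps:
I = -47/7 (I = (⅐)*(-47) = -47/7 ≈ -6.7143)
d(x) = -5 (d(x) = 2 - 7 = -5)
P = -76 (P = -6 + (-11 - 1*59) = -6 + (-11 - 59) = -6 - 70 = -76)
I + d(10)*P = -47/7 - 5*(-76) = -47/7 + 380 = 2613/7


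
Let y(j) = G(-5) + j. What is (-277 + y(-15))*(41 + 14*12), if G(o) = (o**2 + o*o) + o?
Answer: -51623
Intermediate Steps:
G(o) = o + 2*o**2 (G(o) = (o**2 + o**2) + o = 2*o**2 + o = o + 2*o**2)
y(j) = 45 + j (y(j) = -5*(1 + 2*(-5)) + j = -5*(1 - 10) + j = -5*(-9) + j = 45 + j)
(-277 + y(-15))*(41 + 14*12) = (-277 + (45 - 15))*(41 + 14*12) = (-277 + 30)*(41 + 168) = -247*209 = -51623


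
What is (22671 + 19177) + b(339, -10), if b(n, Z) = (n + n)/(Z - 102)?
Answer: 2343149/56 ≈ 41842.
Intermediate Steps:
b(n, Z) = 2*n/(-102 + Z) (b(n, Z) = (2*n)/(-102 + Z) = 2*n/(-102 + Z))
(22671 + 19177) + b(339, -10) = (22671 + 19177) + 2*339/(-102 - 10) = 41848 + 2*339/(-112) = 41848 + 2*339*(-1/112) = 41848 - 339/56 = 2343149/56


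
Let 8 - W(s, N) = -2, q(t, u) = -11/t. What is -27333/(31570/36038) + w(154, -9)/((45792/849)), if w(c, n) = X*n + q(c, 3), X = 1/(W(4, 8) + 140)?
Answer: -37588620052199/1204711200 ≈ -31201.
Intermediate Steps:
W(s, N) = 10 (W(s, N) = 8 - 1*(-2) = 8 + 2 = 10)
X = 1/150 (X = 1/(10 + 140) = 1/150 ≈ 0.0066667)
w(c, n) = -11/c + n/150 (w(c, n) = n/150 - 11/c = -11/c + n/150)
-27333/(31570/36038) + w(154, -9)/((45792/849)) = -27333/(31570/36038) + (-11/154 + (1/150)*(-9))/((45792/849)) = -27333/(31570*(1/36038)) + (-11*1/154 - 3/50)/((45792*(1/849))) = -27333/15785/18019 + (-1/14 - 3/50)/(15264/283) = -27333*18019/15785 - 23/175*283/15264 = -492513327/15785 - 6509/2671200 = -37588620052199/1204711200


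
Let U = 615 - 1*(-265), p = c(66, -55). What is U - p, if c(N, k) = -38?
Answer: 918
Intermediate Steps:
p = -38
U = 880 (U = 615 + 265 = 880)
U - p = 880 - 1*(-38) = 880 + 38 = 918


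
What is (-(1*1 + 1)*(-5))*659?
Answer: 6590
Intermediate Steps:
(-(1*1 + 1)*(-5))*659 = (-(1 + 1)*(-5))*659 = (-1*2*(-5))*659 = -2*(-5)*659 = 10*659 = 6590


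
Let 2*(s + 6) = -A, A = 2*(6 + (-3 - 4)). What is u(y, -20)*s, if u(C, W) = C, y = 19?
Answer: -95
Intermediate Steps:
A = -2 (A = 2*(6 - 7) = 2*(-1) = -2)
s = -5 (s = -6 + (-1*(-2))/2 = -6 + (½)*2 = -6 + 1 = -5)
u(y, -20)*s = 19*(-5) = -95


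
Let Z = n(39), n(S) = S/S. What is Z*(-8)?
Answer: -8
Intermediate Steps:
n(S) = 1
Z = 1
Z*(-8) = 1*(-8) = -8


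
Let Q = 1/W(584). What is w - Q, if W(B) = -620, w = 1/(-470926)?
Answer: 235153/145987060 ≈ 0.0016108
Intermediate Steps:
w = -1/470926 ≈ -2.1235e-6
Q = -1/620 (Q = 1/(-620) = -1/620 ≈ -0.0016129)
w - Q = -1/470926 - 1*(-1/620) = -1/470926 + 1/620 = 235153/145987060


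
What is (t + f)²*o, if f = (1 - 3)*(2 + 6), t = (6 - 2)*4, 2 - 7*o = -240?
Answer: 0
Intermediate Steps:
o = 242/7 (o = 2/7 - ⅐*(-240) = 2/7 + 240/7 = 242/7 ≈ 34.571)
t = 16 (t = 4*4 = 16)
f = -16 (f = -2*8 = -16)
(t + f)²*o = (16 - 16)²*(242/7) = 0²*(242/7) = 0*(242/7) = 0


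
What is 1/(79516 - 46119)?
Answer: 1/33397 ≈ 2.9943e-5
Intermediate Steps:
1/(79516 - 46119) = 1/33397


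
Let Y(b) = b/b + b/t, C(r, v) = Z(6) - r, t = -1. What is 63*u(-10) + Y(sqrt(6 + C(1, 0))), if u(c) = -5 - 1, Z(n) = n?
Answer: -377 - sqrt(11) ≈ -380.32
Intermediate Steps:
u(c) = -6
C(r, v) = 6 - r
Y(b) = 1 - b (Y(b) = b/b + b/(-1) = 1 + b*(-1) = 1 - b)
63*u(-10) + Y(sqrt(6 + C(1, 0))) = 63*(-6) + (1 - sqrt(6 + (6 - 1*1))) = -378 + (1 - sqrt(6 + (6 - 1))) = -378 + (1 - sqrt(6 + 5)) = -378 + (1 - sqrt(11)) = -377 - sqrt(11)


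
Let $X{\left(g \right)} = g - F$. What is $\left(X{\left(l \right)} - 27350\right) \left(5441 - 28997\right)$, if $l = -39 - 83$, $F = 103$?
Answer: $649556700$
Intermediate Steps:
$l = -122$ ($l = -39 - 83 = -122$)
$X{\left(g \right)} = -103 + g$ ($X{\left(g \right)} = g - 103 = -103 + g$)
$\left(X{\left(l \right)} - 27350\right) \left(5441 - 28997\right) = \left(\left(-103 - 122\right) - 27350\right) \left(5441 - 28997\right) = \left(-225 - 27350\right) \left(-23556\right) = \left(-27575\right) \left(-23556\right) = 649556700$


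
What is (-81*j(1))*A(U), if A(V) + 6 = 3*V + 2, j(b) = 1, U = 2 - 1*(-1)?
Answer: -405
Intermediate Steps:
U = 3 (U = 2 + 1 = 3)
A(V) = -4 + 3*V (A(V) = -6 + (3*V + 2) = -6 + (2 + 3*V) = -4 + 3*V)
(-81*j(1))*A(U) = (-81)*(-4 + 3*3) = (-27*3)*(-4 + 9) = -81*5 = -405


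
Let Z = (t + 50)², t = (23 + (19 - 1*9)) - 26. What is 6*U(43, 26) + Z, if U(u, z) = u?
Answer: 3507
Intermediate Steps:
t = 7 (t = (23 + (19 - 9)) - 26 = (23 + 10) - 26 = 33 - 26 = 7)
Z = 3249 (Z = (7 + 50)² = 57² = 3249)
6*U(43, 26) + Z = 6*43 + 3249 = 258 + 3249 = 3507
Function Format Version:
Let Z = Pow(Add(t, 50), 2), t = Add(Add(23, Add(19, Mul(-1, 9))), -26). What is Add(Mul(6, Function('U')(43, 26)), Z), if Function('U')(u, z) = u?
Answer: 3507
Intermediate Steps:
t = 7 (t = Add(Add(23, Add(19, -9)), -26) = Add(Add(23, 10), -26) = Add(33, -26) = 7)
Z = 3249 (Z = Pow(Add(7, 50), 2) = Pow(57, 2) = 3249)
Add(Mul(6, Function('U')(43, 26)), Z) = Add(Mul(6, 43), 3249) = Add(258, 3249) = 3507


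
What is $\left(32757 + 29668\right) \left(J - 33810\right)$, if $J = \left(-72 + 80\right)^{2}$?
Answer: $-2106594050$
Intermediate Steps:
$J = 64$ ($J = 8^{2} = 64$)
$\left(32757 + 29668\right) \left(J - 33810\right) = \left(32757 + 29668\right) \left(64 - 33810\right) = 62425 \left(-33746\right) = -2106594050$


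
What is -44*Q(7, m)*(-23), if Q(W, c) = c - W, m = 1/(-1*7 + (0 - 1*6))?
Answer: -93104/13 ≈ -7161.8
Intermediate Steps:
m = -1/13 (m = 1/(-7 + (0 - 6)) = 1/(-7 - 6) = 1/(-13) = -1/13 ≈ -0.076923)
-44*Q(7, m)*(-23) = -44*(-1/13 - 1*7)*(-23) = -44*(-1/13 - 7)*(-23) = -44*(-92/13)*(-23) = (4048/13)*(-23) = -93104/13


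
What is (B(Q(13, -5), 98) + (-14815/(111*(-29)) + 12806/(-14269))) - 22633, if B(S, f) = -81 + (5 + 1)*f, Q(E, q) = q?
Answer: -53479962635/2417469 ≈ -22122.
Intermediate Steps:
B(S, f) = -81 + 6*f
(B(Q(13, -5), 98) + (-14815/(111*(-29)) + 12806/(-14269))) - 22633 = ((-81 + 6*98) + (-14815/(111*(-29)) + 12806/(-14269))) - 22633 = ((-81 + 588) + (-14815/(-3219) + 12806*(-1/14269))) - 22633 = (507 + (-14815*(-1/3219) - 674/751)) - 22633 = (507 + (14815/3219 - 674/751)) - 22633 = (507 + 8956459/2417469) - 22633 = 1234613242/2417469 - 22633 = -53479962635/2417469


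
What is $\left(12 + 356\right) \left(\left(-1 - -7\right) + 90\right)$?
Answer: $35328$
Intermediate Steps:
$\left(12 + 356\right) \left(\left(-1 - -7\right) + 90\right) = 368 \left(\left(-1 + 7\right) + 90\right) = 368 \left(6 + 90\right) = 368 \cdot 96 = 35328$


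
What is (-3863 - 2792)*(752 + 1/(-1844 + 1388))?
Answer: -2282072705/456 ≈ -5.0045e+6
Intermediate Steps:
(-3863 - 2792)*(752 + 1/(-1844 + 1388)) = -6655*(752 + 1/(-456)) = -6655*(752 - 1/456) = -6655*342911/456 = -2282072705/456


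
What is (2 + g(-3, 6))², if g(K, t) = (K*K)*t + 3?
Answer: 3481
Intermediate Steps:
g(K, t) = 3 + t*K² (g(K, t) = K²*t + 3 = t*K² + 3 = 3 + t*K²)
(2 + g(-3, 6))² = (2 + (3 + 6*(-3)²))² = (2 + (3 + 6*9))² = (2 + (3 + 54))² = (2 + 57)² = 59² = 3481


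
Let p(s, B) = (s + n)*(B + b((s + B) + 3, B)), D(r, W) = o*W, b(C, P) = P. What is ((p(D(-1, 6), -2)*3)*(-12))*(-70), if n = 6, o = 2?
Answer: -181440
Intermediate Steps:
D(r, W) = 2*W
p(s, B) = 2*B*(6 + s) (p(s, B) = (s + 6)*(B + B) = (6 + s)*(2*B) = 2*B*(6 + s))
((p(D(-1, 6), -2)*3)*(-12))*(-70) = (((2*(-2)*(6 + 2*6))*3)*(-12))*(-70) = (((2*(-2)*(6 + 12))*3)*(-12))*(-70) = (((2*(-2)*18)*3)*(-12))*(-70) = (-72*3*(-12))*(-70) = -216*(-12)*(-70) = 2592*(-70) = -181440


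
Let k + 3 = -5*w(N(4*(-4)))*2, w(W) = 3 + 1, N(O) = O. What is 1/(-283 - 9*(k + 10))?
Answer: 1/14 ≈ 0.071429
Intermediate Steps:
w(W) = 4
k = -43 (k = -3 - 5*4*2 = -3 - 20*2 = -3 - 40 = -43)
1/(-283 - 9*(k + 10)) = 1/(-283 - 9*(-43 + 10)) = 1/(-283 - 9*(-33)) = 1/(-283 + 297) = 1/14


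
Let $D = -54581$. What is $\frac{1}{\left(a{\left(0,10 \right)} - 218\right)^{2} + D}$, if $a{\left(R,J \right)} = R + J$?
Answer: $- \frac{1}{11317} \approx -8.8363 \cdot 10^{-5}$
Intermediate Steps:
$a{\left(R,J \right)} = J + R$
$\frac{1}{\left(a{\left(0,10 \right)} - 218\right)^{2} + D} = \frac{1}{\left(\left(10 + 0\right) - 218\right)^{2} - 54581} = \frac{1}{\left(10 - 218\right)^{2} - 54581} = \frac{1}{\left(-208\right)^{2} - 54581} = \frac{1}{43264 - 54581} = \frac{1}{-11317} = - \frac{1}{11317}$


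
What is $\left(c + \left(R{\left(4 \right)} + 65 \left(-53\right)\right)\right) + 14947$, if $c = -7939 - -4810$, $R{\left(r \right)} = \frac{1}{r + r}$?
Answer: $\frac{66985}{8} \approx 8373.1$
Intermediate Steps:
$R{\left(r \right)} = \frac{1}{2 r}$
$c = -3129$ ($c = -7939 + 4810 = -3129$)
$\left(c + \left(R{\left(4 \right)} + 65 \left(-53\right)\right)\right) + 14947 = \left(-3129 + \left(\frac{1}{2 \cdot 4} + 65 \left(-53\right)\right)\right) + 14947 = \left(-3129 + \left(\frac{1}{2} \cdot \frac{1}{4} - 3445\right)\right) + 14947 = \left(-3129 + \left(\frac{1}{8} - 3445\right)\right) + 14947 = \left(-3129 - \frac{27559}{8}\right) + 14947 = - \frac{52591}{8} + 14947 = \frac{66985}{8}$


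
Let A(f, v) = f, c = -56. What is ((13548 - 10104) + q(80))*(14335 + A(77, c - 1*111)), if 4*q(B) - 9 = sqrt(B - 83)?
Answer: 49667355 + 3603*I*sqrt(3) ≈ 4.9667e+7 + 6240.6*I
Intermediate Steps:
q(B) = 9/4 + sqrt(-83 + B)/4 (q(B) = 9/4 + sqrt(B - 83)/4 = 9/4 + sqrt(-83 + B)/4)
((13548 - 10104) + q(80))*(14335 + A(77, c - 1*111)) = ((13548 - 10104) + (9/4 + sqrt(-83 + 80)/4))*(14335 + 77) = (3444 + (9/4 + sqrt(-3)/4))*14412 = (3444 + (9/4 + (I*sqrt(3))/4))*14412 = (3444 + (9/4 + I*sqrt(3)/4))*14412 = (13785/4 + I*sqrt(3)/4)*14412 = 49667355 + 3603*I*sqrt(3)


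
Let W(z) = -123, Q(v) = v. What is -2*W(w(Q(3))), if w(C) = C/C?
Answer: 246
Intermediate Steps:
w(C) = 1
-2*W(w(Q(3))) = -2*(-123) = 246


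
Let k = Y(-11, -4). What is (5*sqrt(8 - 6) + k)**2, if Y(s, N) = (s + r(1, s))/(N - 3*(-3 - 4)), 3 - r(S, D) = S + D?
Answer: 14454/289 + 20*sqrt(2)/17 ≈ 51.678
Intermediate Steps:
r(S, D) = 3 - D - S (r(S, D) = 3 - (S + D) = 3 - (D + S) = 3 + (-D - S) = 3 - D - S)
Y(s, N) = 2/(21 + N) (Y(s, N) = (s + (3 - s - 1*1))/(N - 3*(-3 - 4)) = (s + (3 - s - 1))/(N - 3*(-7)) = (s + (2 - s))/(N + 21) = 2/(21 + N))
k = 2/17 (k = 2/(21 - 4) = 2/17 ≈ 0.11765)
(5*sqrt(8 - 6) + k)**2 = (5*sqrt(8 - 6) + 2/17)**2 = (5*sqrt(2) + 2/17)**2 = (2/17 + 5*sqrt(2))**2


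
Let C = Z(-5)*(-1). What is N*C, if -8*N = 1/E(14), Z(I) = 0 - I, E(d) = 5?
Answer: 1/8 ≈ 0.12500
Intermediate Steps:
Z(I) = -I
C = -5 (C = -1*(-5)*(-1) = 5*(-1) = -5)
N = -1/40 (N = -1/8/5 = -1/8*1/5 = -1/40 ≈ -0.025000)
N*C = -1/40*(-5) = 1/8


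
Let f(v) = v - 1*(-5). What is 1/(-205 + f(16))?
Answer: -1/184 ≈ -0.0054348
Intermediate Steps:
f(v) = 5 + v (f(v) = v + 5 = 5 + v)
1/(-205 + f(16)) = 1/(-205 + (5 + 16)) = 1/(-205 + 21) = 1/(-184) = -1/184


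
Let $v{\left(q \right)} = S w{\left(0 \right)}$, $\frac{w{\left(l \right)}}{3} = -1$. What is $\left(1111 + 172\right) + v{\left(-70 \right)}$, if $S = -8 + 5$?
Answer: $1292$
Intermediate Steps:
$S = -3$
$w{\left(l \right)} = -3$ ($w{\left(l \right)} = 3 \left(-1\right) = -3$)
$v{\left(q \right)} = 9$ ($v{\left(q \right)} = \left(-3\right) \left(-3\right) = 9$)
$\left(1111 + 172\right) + v{\left(-70 \right)} = \left(1111 + 172\right) + 9 = 1283 + 9 = 1292$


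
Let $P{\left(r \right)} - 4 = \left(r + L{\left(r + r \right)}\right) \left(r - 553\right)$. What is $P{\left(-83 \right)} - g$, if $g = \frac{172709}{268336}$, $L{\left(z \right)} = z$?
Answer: $\frac{42495662939}{268336} \approx 1.5837 \cdot 10^{5}$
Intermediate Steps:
$P{\left(r \right)} = 4 + 3 r \left(-553 + r\right)$ ($P{\left(r \right)} = 4 + \left(r + \left(r + r\right)\right) \left(r - 553\right) = 4 + \left(r + 2 r\right) \left(-553 + r\right) = 4 + 3 r \left(-553 + r\right)$)
$g = \frac{172709}{268336}$ ($g = 172709 \cdot \frac{1}{268336} = \frac{172709}{268336} \approx 0.64363$)
$P{\left(-83 \right)} - g = \left(4 - -137697 + 3 \left(-83\right)^{2}\right) - \frac{172709}{268336} = \left(4 + 137697 + 3 \cdot 6889\right) - \frac{172709}{268336} = \left(4 + 137697 + 20667\right) - \frac{172709}{268336} = 158368 - \frac{172709}{268336} = \frac{42495662939}{268336}$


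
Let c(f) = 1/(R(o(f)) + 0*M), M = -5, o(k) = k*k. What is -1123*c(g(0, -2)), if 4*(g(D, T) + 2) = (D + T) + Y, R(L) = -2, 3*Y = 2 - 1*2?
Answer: 1123/2 ≈ 561.50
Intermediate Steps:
Y = 0 (Y = (2 - 1*2)/3 = (2 - 2)/3 = (⅓)*0 = 0)
o(k) = k²
g(D, T) = -2 + D/4 + T/4 (g(D, T) = -2 + ((D + T) + 0)/4 = -2 + (D + T)/4 = -2 + (D/4 + T/4) = -2 + D/4 + T/4)
c(f) = -½ (c(f) = 1/(-2 + 0*(-5)) = 1/(-2 + 0) = 1/(-2) = -½)
-1123*c(g(0, -2)) = -1123*(-½) = 1123/2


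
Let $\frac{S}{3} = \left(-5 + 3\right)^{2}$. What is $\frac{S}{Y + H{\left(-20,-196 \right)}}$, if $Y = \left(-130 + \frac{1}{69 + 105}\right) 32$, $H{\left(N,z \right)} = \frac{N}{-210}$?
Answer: $- \frac{3654}{1266635} \approx -0.0028848$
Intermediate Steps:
$H{\left(N,z \right)} = - \frac{N}{210}$ ($H{\left(N,z \right)} = N \left(- \frac{1}{210}\right) = - \frac{N}{210}$)
$S = 12$ ($S = 3 \left(-5 + 3\right)^{2} = 3 \left(-2\right)^{2} = 3 \cdot 4 = 12$)
$Y = - \frac{361904}{87}$ ($Y = \left(-130 + \frac{1}{174}\right) 32 = \left(- \frac{22619}{174}\right) 32 = - \frac{361904}{87} \approx -4159.8$)
$\frac{S}{Y + H{\left(-20,-196 \right)}} = \frac{12}{- \frac{361904}{87} - - \frac{2}{21}} = \frac{12}{- \frac{361904}{87} + \frac{2}{21}} = \frac{12}{- \frac{2533270}{609}} = 12 \left(- \frac{609}{2533270}\right) = - \frac{3654}{1266635}$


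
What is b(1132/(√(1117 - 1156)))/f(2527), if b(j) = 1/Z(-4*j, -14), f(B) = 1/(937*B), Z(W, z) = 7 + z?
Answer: -338257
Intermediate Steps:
f(B) = 1/(937*B)
b(j) = -⅐ (b(j) = 1/(7 - 14) = 1/(-7) = -⅐)
b(1132/(√(1117 - 1156)))/f(2527) = -1/(7*((1/937)/2527)) = -1/(7*((1/937)*(1/2527))) = -1/(7*1/2367799) = -⅐*2367799 = -338257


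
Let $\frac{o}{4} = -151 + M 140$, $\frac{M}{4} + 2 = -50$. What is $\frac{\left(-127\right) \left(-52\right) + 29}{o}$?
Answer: $- \frac{201}{3548} \approx -0.056652$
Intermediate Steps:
$M = -208$ ($M = -8 + 4 \left(-50\right) = -8 - 200 = -208$)
$o = -117084$ ($o = 4 \left(-151 - 29120\right) = 4 \left(-29271\right) = -117084$)
$\frac{\left(-127\right) \left(-52\right) + 29}{o} = \frac{\left(-127\right) \left(-52\right) + 29}{-117084} = \left(6604 + 29\right) \left(- \frac{1}{117084}\right) = 6633 \left(- \frac{1}{117084}\right) = - \frac{201}{3548}$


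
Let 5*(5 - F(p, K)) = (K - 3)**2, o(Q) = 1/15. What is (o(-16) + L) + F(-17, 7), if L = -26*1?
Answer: -362/15 ≈ -24.133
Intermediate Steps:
L = -26
o(Q) = 1/15
F(p, K) = 5 - (-3 + K)**2/5 (F(p, K) = 5 - (K - 3)**2/5 = 5 - (-3 + K)**2/5)
(o(-16) + L) + F(-17, 7) = (1/15 - 26) + (5 - (-3 + 7)**2/5) = -389/15 + (5 - 1/5*4**2) = -389/15 + (5 - 1/5*16) = -389/15 + (5 - 16/5) = -389/15 + 9/5 = -362/15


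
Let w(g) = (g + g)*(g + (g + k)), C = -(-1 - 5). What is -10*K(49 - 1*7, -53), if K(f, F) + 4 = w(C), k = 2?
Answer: -1640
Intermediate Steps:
C = 6 (C = -1*(-6) = 6)
w(g) = 2*g*(2 + 2*g) (w(g) = (g + g)*(g + (g + 2)) = (2*g)*(g + (2 + g)) = (2*g)*(2 + 2*g) = 2*g*(2 + 2*g))
K(f, F) = 164 (K(f, F) = -4 + 4*6*(1 + 6) = -4 + 4*6*7 = -4 + 168 = 164)
-10*K(49 - 1*7, -53) = -10*164 = -1640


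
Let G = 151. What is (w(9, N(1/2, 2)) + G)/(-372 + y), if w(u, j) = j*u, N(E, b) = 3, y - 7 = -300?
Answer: -178/665 ≈ -0.26767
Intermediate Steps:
y = -293 (y = 7 - 300 = -293)
(w(9, N(1/2, 2)) + G)/(-372 + y) = (3*9 + 151)/(-372 - 293) = (27 + 151)/(-665) = 178*(-1/665) = -178/665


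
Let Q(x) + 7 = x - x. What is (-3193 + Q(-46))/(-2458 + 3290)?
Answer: -50/13 ≈ -3.8462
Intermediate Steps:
Q(x) = -7 (Q(x) = -7 + (x - x) = -7 + 0 = -7)
(-3193 + Q(-46))/(-2458 + 3290) = (-3193 - 7)/(-2458 + 3290) = -3200/832 = -3200*1/832 = -50/13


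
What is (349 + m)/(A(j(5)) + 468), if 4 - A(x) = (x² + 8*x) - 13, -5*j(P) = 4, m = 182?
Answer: 13275/12269 ≈ 1.0820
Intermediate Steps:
j(P) = -⅘ (j(P) = -⅕*4 = -⅘)
A(x) = 17 - x² - 8*x (A(x) = 4 - ((x² + 8*x) - 13) = 4 - (-13 + x² + 8*x) = 4 + (13 - x² - 8*x) = 17 - x² - 8*x)
(349 + m)/(A(j(5)) + 468) = (349 + 182)/((17 - (-⅘)² - 8*(-⅘)) + 468) = 531/((17 - 1*16/25 + 32/5) + 468) = 531/((17 - 16/25 + 32/5) + 468) = 531/(569/25 + 468) = 531/(12269/25) = 531*(25/12269) = 13275/12269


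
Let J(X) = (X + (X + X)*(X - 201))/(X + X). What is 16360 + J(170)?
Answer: 32659/2 ≈ 16330.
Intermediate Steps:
J(X) = (X + 2*X*(-201 + X))/(2*X) (J(X) = (X + (2*X)*(-201 + X))/((2*X)) = (X + 2*X*(-201 + X))*(1/(2*X)) = (X + 2*X*(-201 + X))/(2*X))
16360 + J(170) = 16360 + (-401/2 + 170) = 16360 - 61/2 = 32659/2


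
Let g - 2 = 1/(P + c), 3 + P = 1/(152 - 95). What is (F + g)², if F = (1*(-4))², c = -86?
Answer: 8324555121/25725184 ≈ 323.60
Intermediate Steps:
P = -170/57 (P = -3 + 1/(152 - 95) = -3 + 1/57 = -170/57 ≈ -2.9825)
g = 10087/5072 (g = 2 + 1/(-170/57 - 86) = 2 + 1/(-5072/57) = 2 - 57/5072 = 10087/5072 ≈ 1.9888)
F = 16 (F = (-4)² = 16)
(F + g)² = (16 + 10087/5072)² = (91239/5072)² = 8324555121/25725184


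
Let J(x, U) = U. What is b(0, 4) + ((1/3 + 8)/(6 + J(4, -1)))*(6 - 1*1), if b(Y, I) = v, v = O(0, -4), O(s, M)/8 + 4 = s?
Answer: -71/3 ≈ -23.667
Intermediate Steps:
O(s, M) = -32 + 8*s
v = -32 (v = -32 + 8*0 = -32 + 0 = -32)
b(Y, I) = -32
b(0, 4) + ((1/3 + 8)/(6 + J(4, -1)))*(6 - 1*1) = -32 + ((1/3 + 8)/(6 - 1))*(6 - 1*1) = -32 + ((⅓ + 8)/5)*(6 - 1) = -32 + ((25/3)*(⅕))*5 = -32 + (5/3)*5 = -32 + 25/3 = -71/3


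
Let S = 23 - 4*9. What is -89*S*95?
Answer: 109915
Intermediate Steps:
S = -13 (S = 23 - 36 = -13)
-89*S*95 = -89*(-13)*95 = 1157*95 = 109915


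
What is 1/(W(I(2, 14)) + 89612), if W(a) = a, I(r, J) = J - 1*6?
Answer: 1/89620 ≈ 1.1158e-5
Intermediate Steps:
I(r, J) = -6 + J (I(r, J) = J - 6 = -6 + J)
1/(W(I(2, 14)) + 89612) = 1/((-6 + 14) + 89612) = 1/(8 + 89612) = 1/89620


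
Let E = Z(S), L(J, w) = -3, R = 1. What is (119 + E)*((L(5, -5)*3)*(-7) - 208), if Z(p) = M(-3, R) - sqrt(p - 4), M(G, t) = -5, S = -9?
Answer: -16530 + 145*I*sqrt(13) ≈ -16530.0 + 522.8*I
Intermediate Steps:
Z(p) = -5 - sqrt(-4 + p) (Z(p) = -5 - sqrt(p - 4) = -5 - sqrt(-4 + p))
E = -5 - I*sqrt(13) (E = -5 - sqrt(-4 - 9) = -5 - sqrt(-13) = -5 - I*sqrt(13) ≈ -5.0 - 3.6056*I)
(119 + E)*((L(5, -5)*3)*(-7) - 208) = (119 + (-5 - I*sqrt(13)))*(-3*3*(-7) - 208) = (114 - I*sqrt(13))*(-9*(-7) - 208) = (114 - I*sqrt(13))*(63 - 208) = (114 - I*sqrt(13))*(-145) = -16530 + 145*I*sqrt(13)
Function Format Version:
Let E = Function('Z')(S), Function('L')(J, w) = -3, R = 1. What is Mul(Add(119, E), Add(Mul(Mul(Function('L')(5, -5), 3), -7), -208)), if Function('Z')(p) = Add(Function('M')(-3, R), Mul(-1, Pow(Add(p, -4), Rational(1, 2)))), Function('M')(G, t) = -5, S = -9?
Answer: Add(-16530, Mul(145, I, Pow(13, Rational(1, 2)))) ≈ Add(-16530., Mul(522.80, I))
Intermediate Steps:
Function('Z')(p) = Add(-5, Mul(-1, Pow(Add(-4, p), Rational(1, 2)))) (Function('Z')(p) = Add(-5, Mul(-1, Pow(Add(p, -4), Rational(1, 2)))) = Add(-5, Mul(-1, Pow(Add(-4, p), Rational(1, 2)))))
E = Add(-5, Mul(-1, I, Pow(13, Rational(1, 2)))) (E = Add(-5, Mul(-1, Pow(Add(-4, -9), Rational(1, 2)))) = Add(-5, Mul(-1, Pow(-13, Rational(1, 2)))) = Add(-5, Mul(-1, Mul(I, Pow(13, Rational(1, 2))))) = Add(-5, Mul(-1, I, Pow(13, Rational(1, 2)))) ≈ Add(-5.0000, Mul(-3.6056, I)))
Mul(Add(119, E), Add(Mul(Mul(Function('L')(5, -5), 3), -7), -208)) = Mul(Add(119, Add(-5, Mul(-1, I, Pow(13, Rational(1, 2))))), Add(Mul(Mul(-3, 3), -7), -208)) = Mul(Add(114, Mul(-1, I, Pow(13, Rational(1, 2)))), Add(Mul(-9, -7), -208)) = Mul(Add(114, Mul(-1, I, Pow(13, Rational(1, 2)))), Add(63, -208)) = Mul(Add(114, Mul(-1, I, Pow(13, Rational(1, 2)))), -145) = Add(-16530, Mul(145, I, Pow(13, Rational(1, 2))))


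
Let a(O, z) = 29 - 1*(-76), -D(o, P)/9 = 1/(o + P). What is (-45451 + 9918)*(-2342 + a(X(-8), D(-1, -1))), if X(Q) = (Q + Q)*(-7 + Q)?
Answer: 79487321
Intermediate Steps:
D(o, P) = -9/(P + o) (D(o, P) = -9/(o + P) = -9/(P + o))
X(Q) = 2*Q*(-7 + Q) (X(Q) = (2*Q)*(-7 + Q) = 2*Q*(-7 + Q))
a(O, z) = 105 (a(O, z) = 29 + 76 = 105)
(-45451 + 9918)*(-2342 + a(X(-8), D(-1, -1))) = (-45451 + 9918)*(-2342 + 105) = -35533*(-2237) = 79487321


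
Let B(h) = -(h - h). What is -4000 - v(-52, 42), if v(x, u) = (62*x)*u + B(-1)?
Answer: 131408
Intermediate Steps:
B(h) = 0 (B(h) = -1*0 = 0)
v(x, u) = 62*u*x (v(x, u) = (62*x)*u + 0 = 62*u*x + 0 = 62*u*x)
-4000 - v(-52, 42) = -4000 - 62*42*(-52) = -4000 - 1*(-135408) = -4000 + 135408 = 131408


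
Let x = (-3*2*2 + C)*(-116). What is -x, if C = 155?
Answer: 16588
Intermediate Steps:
x = -16588 (x = (-3*2*2 + 155)*(-116) = (-6*2 + 155)*(-116) = (-12 + 155)*(-116) = 143*(-116) = -16588)
-x = -1*(-16588) = 16588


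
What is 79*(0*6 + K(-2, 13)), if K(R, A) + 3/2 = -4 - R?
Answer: -553/2 ≈ -276.50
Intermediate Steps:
K(R, A) = -11/2 - R (K(R, A) = -3/2 + (-4 - R) = -11/2 - R)
79*(0*6 + K(-2, 13)) = 79*(0*6 + (-11/2 - 1*(-2))) = 79*(0 + (-11/2 + 2)) = 79*(0 - 7/2) = 79*(-7/2) = -553/2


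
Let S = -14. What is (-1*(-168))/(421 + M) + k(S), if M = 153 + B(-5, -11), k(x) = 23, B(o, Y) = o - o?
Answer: 955/41 ≈ 23.293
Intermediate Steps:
B(o, Y) = 0
M = 153 (M = 153 + 0 = 153)
(-1*(-168))/(421 + M) + k(S) = (-1*(-168))/(421 + 153) + 23 = 168/574 + 23 = 168*(1/574) + 23 = 12/41 + 23 = 955/41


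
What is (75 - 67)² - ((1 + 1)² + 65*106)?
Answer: -6830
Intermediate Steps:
(75 - 67)² - ((1 + 1)² + 65*106) = 8² - (2² + 6890) = 64 - (4 + 6890) = 64 - 1*6894 = 64 - 6894 = -6830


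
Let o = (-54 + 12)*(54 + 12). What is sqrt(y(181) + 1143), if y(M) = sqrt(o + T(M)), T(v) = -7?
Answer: sqrt(1143 + I*sqrt(2779)) ≈ 33.817 + 0.7794*I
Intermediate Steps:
o = -2772 (o = -42*66 = -2772)
y(M) = I*sqrt(2779) (y(M) = sqrt(-2772 - 7) = sqrt(-2779) = I*sqrt(2779))
sqrt(y(181) + 1143) = sqrt(I*sqrt(2779) + 1143) = sqrt(1143 + I*sqrt(2779))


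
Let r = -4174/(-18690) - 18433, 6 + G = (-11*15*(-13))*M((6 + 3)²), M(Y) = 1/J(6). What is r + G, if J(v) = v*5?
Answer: -343284401/18690 ≈ -18367.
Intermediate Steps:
J(v) = 5*v
M(Y) = 1/30 (M(Y) = 1/(5*6) = 1/30)
G = 131/2 (G = -6 + (-11*15*(-13))*(1/30) = -6 - 165*(-13)*(1/30) = -6 + 2145*(1/30) = -6 + 143/2 = 131/2 ≈ 65.500)
r = -172254298/9345 (r = -4174*(-1/18690) - 18433 = 2087/9345 - 18433 = -172254298/9345 ≈ -18433.)
r + G = -172254298/9345 + 131/2 = -343284401/18690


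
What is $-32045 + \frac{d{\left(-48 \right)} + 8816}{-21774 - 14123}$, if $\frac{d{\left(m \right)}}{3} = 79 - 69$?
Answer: $- \frac{1150328211}{35897} \approx -32045.0$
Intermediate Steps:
$d{\left(m \right)} = 30$ ($d{\left(m \right)} = 3 \left(79 - 69\right) = 3 \cdot 10 = 30$)
$-32045 + \frac{d{\left(-48 \right)} + 8816}{-21774 - 14123} = -32045 + \frac{30 + 8816}{-21774 - 14123} = -32045 + \frac{8846}{-35897} = -32045 + 8846 \left(- \frac{1}{35897}\right) = -32045 - \frac{8846}{35897} = - \frac{1150328211}{35897}$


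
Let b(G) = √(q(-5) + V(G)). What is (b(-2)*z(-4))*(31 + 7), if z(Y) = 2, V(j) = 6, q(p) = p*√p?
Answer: 76*√(6 - 5*I*√5) ≈ 232.32 - 138.98*I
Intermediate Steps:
q(p) = p^(3/2)
b(G) = √(6 - 5*I*√5) (b(G) = √((-5)^(3/2) + 6) = √(-5*I*√5 + 6) = √(6 - 5*I*√5))
(b(-2)*z(-4))*(31 + 7) = (√(6 - 5*I*√5)*2)*(31 + 7) = (2*√(6 - 5*I*√5))*38 = 76*√(6 - 5*I*√5)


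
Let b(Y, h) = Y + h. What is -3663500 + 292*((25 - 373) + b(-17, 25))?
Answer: -3762780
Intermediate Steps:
-3663500 + 292*((25 - 373) + b(-17, 25)) = -3663500 + 292*((25 - 373) + (-17 + 25)) = -3663500 + 292*(-348 + 8) = -3663500 + 292*(-340) = -3663500 - 99280 = -3762780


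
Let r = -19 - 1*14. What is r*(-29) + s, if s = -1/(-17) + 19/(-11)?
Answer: 178647/187 ≈ 955.33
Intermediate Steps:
r = -33 (r = -19 - 14 = -33)
s = -312/187 (s = -1*(-1/17) + 19*(-1/11) = 1/17 - 19/11 = -312/187 ≈ -1.6684)
r*(-29) + s = -33*(-29) - 312/187 = 957 - 312/187 = 178647/187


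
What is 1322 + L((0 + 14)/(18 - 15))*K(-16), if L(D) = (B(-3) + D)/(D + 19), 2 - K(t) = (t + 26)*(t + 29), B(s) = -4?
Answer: 93606/71 ≈ 1318.4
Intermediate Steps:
K(t) = 2 - (26 + t)*(29 + t) (K(t) = 2 - (t + 26)*(t + 29) = 2 - (26 + t)*(29 + t))
L(D) = (-4 + D)/(19 + D) (L(D) = (-4 + D)/(D + 19) = (-4 + D)/(19 + D))
1322 + L((0 + 14)/(18 - 15))*K(-16) = 1322 + ((-4 + (0 + 14)/(18 - 15))/(19 + (0 + 14)/(18 - 15)))*(-752 - 1*(-16)² - 55*(-16)) = 1322 + ((-4 + 14/3)/(19 + 14/3))*(-752 - 1*256 + 880) = 1322 + ((-4 + 14*(⅓))/(19 + 14*(⅓)))*(-752 - 256 + 880) = 1322 + ((-4 + 14/3)/(19 + 14/3))*(-128) = 1322 + ((⅔)/(71/3))*(-128) = 1322 + ((3/71)*(⅔))*(-128) = 1322 + (2/71)*(-128) = 1322 - 256/71 = 93606/71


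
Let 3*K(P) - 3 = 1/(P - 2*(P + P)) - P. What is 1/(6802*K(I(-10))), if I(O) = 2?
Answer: 9/17005 ≈ 0.00052926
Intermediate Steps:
K(P) = 1 - P/3 - 1/(9*P) (K(P) = 1 + (1/(P - 2*(P + P)) - P)/3 = 1 + (1/(P - 4*P) - P)/3 = 1 + (1/(-3*P) - P)/3 = 1 + (-1/(3*P) - P)/3 = 1 + (-P - 1/(3*P))/3 = 1 + (-P/3 - 1/(9*P)) = 1 - P/3 - 1/(9*P))
1/(6802*K(I(-10))) = 1/(6802*(1 - ⅓*2 - ⅑/2)) = 1/(6802*(1 - ⅔ - ⅑*½)) = 1/(6802*(1 - ⅔ - 1/18)) = 1/(6802*(5/18)) = (1/6802)*(18/5) = 9/17005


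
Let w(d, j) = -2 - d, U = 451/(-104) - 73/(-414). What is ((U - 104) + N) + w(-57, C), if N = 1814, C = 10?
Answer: 37907359/21528 ≈ 1760.8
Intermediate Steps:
U = -89561/21528 (U = 451*(-1/104) - 73*(-1/414) = -451/104 + 73/414 = -89561/21528 ≈ -4.1602)
((U - 104) + N) + w(-57, C) = ((-89561/21528 - 104) + 1814) + (-2 - 1*(-57)) = (-2328473/21528 + 1814) + (-2 + 57) = 36723319/21528 + 55 = 37907359/21528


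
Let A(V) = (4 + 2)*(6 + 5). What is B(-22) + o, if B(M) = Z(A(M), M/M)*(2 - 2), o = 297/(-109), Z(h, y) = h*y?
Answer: -297/109 ≈ -2.7248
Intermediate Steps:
A(V) = 66 (A(V) = 6*11 = 66)
o = -297/109 (o = 297*(-1/109) = -297/109 ≈ -2.7248)
B(M) = 0 (B(M) = (66*(M/M))*(2 - 2) = (66*1)*0 = 66*0 = 0)
B(-22) + o = 0 - 297/109 = -297/109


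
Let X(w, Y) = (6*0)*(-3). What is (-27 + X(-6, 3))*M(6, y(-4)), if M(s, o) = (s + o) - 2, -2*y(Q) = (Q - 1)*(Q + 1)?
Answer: 189/2 ≈ 94.500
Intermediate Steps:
X(w, Y) = 0 (X(w, Y) = 0*(-3) = 0)
y(Q) = -(1 + Q)*(-1 + Q)/2 (y(Q) = -(Q - 1)*(Q + 1)/2 = -(-1 + Q)*(1 + Q)/2 = -(1 + Q)*(-1 + Q)/2)
M(s, o) = -2 + o + s (M(s, o) = (o + s) - 2 = -2 + o + s)
(-27 + X(-6, 3))*M(6, y(-4)) = (-27 + 0)*(-2 + (½ - ½*(-4)²) + 6) = -27*(-2 + (½ - ½*16) + 6) = -27*(-2 + (½ - 8) + 6) = -27*(-2 - 15/2 + 6) = -27*(-7/2) = 189/2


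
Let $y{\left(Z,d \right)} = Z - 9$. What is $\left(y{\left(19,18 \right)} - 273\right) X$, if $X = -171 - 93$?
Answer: $69432$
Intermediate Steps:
$y{\left(Z,d \right)} = -9 + Z$
$X = -264$
$\left(y{\left(19,18 \right)} - 273\right) X = \left(\left(-9 + 19\right) - 273\right) \left(-264\right) = \left(10 - 273\right) \left(-264\right) = \left(-263\right) \left(-264\right) = 69432$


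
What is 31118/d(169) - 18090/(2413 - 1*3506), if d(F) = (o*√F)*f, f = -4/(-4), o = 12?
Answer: 18417007/85254 ≈ 216.03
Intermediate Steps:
f = 1 (f = -4*(-¼) = 1)
d(F) = 12*√F (d(F) = (12*√F)*1 = 12*√F)
31118/d(169) - 18090/(2413 - 1*3506) = 31118/((12*√169)) - 18090/(2413 - 1*3506) = 31118/((12*13)) - 18090/(2413 - 3506) = 31118/156 - 18090/(-1093) = 31118*(1/156) - 18090*(-1/1093) = 15559/78 + 18090/1093 = 18417007/85254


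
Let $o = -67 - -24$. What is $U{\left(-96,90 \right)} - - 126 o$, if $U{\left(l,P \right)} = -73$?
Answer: $-5491$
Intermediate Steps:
$o = -43$ ($o = -67 + 24 = -43$)
$U{\left(-96,90 \right)} - - 126 o = -73 - \left(-126\right) \left(-43\right) = -73 - 5418 = -5491$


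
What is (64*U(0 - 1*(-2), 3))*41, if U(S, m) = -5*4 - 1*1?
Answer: -55104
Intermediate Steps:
U(S, m) = -21 (U(S, m) = -20 - 1 = -21)
(64*U(0 - 1*(-2), 3))*41 = (64*(-21))*41 = -1344*41 = -55104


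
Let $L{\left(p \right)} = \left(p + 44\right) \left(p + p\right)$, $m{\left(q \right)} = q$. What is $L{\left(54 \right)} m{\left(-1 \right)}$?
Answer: $-10584$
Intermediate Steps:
$L{\left(p \right)} = 2 p \left(44 + p\right)$ ($L{\left(p \right)} = \left(44 + p\right) 2 p = 2 p \left(44 + p\right)$)
$L{\left(54 \right)} m{\left(-1 \right)} = 2 \cdot 54 \left(44 + 54\right) \left(-1\right) = 2 \cdot 54 \cdot 98 \left(-1\right) = 10584 \left(-1\right) = -10584$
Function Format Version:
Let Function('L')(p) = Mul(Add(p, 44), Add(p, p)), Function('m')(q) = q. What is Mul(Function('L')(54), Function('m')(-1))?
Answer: -10584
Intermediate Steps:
Function('L')(p) = Mul(2, p, Add(44, p)) (Function('L')(p) = Mul(Add(44, p), Mul(2, p)) = Mul(2, p, Add(44, p)))
Mul(Function('L')(54), Function('m')(-1)) = Mul(Mul(2, 54, Add(44, 54)), -1) = Mul(Mul(2, 54, 98), -1) = Mul(10584, -1) = -10584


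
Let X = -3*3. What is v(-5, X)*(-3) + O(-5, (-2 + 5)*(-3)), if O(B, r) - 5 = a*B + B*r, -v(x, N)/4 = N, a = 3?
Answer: -73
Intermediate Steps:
X = -9
v(x, N) = -4*N
O(B, r) = 5 + 3*B + B*r (O(B, r) = 5 + (3*B + B*r) = 5 + 3*B + B*r)
v(-5, X)*(-3) + O(-5, (-2 + 5)*(-3)) = -4*(-9)*(-3) + (5 + 3*(-5) - 5*(-2 + 5)*(-3)) = 36*(-3) + (5 - 15 - 15*(-3)) = -108 + (5 - 15 - 5*(-9)) = -108 + (5 - 15 + 45) = -108 + 35 = -73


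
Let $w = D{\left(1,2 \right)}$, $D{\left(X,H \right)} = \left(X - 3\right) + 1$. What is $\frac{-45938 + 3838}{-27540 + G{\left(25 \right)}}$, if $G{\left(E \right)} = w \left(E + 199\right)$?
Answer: $\frac{10525}{6941} \approx 1.5164$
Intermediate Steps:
$D{\left(X,H \right)} = -2 + X$ ($D{\left(X,H \right)} = \left(-3 + X\right) + 1 = -2 + X$)
$w = -1$ ($w = -2 + 1 = -1$)
$G{\left(E \right)} = -199 - E$ ($G{\left(E \right)} = - (E + 199) = - (199 + E) = -199 - E$)
$\frac{-45938 + 3838}{-27540 + G{\left(25 \right)}} = \frac{-45938 + 3838}{-27540 - 224} = - \frac{42100}{-27540 - 224} = - \frac{42100}{-27764} = \left(-42100\right) \left(- \frac{1}{27764}\right) = \frac{10525}{6941}$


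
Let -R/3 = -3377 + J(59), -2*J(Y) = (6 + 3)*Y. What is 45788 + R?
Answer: 113431/2 ≈ 56716.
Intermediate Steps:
J(Y) = -9*Y/2 (J(Y) = -(6 + 3)*Y/2 = -9*Y/2)
R = 21855/2 (R = -3*(-3377 - 9/2*59) = -3*(-3377 - 531/2) = -3*(-7285/2) = 21855/2 ≈ 10928.)
45788 + R = 45788 + 21855/2 = 113431/2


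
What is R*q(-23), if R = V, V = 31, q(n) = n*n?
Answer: 16399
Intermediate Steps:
q(n) = n**2
R = 31
R*q(-23) = 31*(-23)**2 = 31*529 = 16399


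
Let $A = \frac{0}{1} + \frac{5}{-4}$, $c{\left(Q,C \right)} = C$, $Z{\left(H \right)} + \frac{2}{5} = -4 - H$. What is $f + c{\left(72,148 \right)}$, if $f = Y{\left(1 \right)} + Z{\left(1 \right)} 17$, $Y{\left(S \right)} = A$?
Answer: $\frac{1099}{20} \approx 54.95$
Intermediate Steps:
$Z{\left(H \right)} = - \frac{22}{5} - H$ ($Z{\left(H \right)} = - \frac{2}{5} - \left(4 + H\right) = - \frac{22}{5} - H$)
$A = - \frac{5}{4}$ ($A = 0 \cdot 1 + 5 \left(- \frac{1}{4}\right) = 0 - \frac{5}{4} = - \frac{5}{4} \approx -1.25$)
$Y{\left(S \right)} = - \frac{5}{4}$
$f = - \frac{1861}{20}$ ($f = - \frac{5}{4} + \left(- \frac{22}{5} - 1\right) 17 = - \frac{5}{4} - \frac{459}{5} = - \frac{1861}{20} \approx -93.05$)
$f + c{\left(72,148 \right)} = - \frac{1861}{20} + 148 = \frac{1099}{20}$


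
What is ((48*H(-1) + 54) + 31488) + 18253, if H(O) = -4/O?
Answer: 49987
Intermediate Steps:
((48*H(-1) + 54) + 31488) + 18253 = ((48*(-4/(-1)) + 54) + 31488) + 18253 = ((48*(-4*(-1)) + 54) + 31488) + 18253 = ((48*4 + 54) + 31488) + 18253 = ((192 + 54) + 31488) + 18253 = (246 + 31488) + 18253 = 31734 + 18253 = 49987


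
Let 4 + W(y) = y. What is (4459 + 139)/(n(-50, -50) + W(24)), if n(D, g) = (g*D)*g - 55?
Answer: -4598/125035 ≈ -0.036774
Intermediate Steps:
W(y) = -4 + y
n(D, g) = -55 + D*g² (n(D, g) = (D*g)*g - 55 = D*g² - 55 = -55 + D*g²)
(4459 + 139)/(n(-50, -50) + W(24)) = (4459 + 139)/((-55 - 50*(-50)²) + (-4 + 24)) = 4598/((-55 - 50*2500) + 20) = 4598/((-55 - 125000) + 20) = 4598/(-125055 + 20) = 4598/(-125035) = 4598*(-1/125035) = -4598/125035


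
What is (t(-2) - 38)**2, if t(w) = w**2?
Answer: 1156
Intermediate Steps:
(t(-2) - 38)**2 = ((-2)**2 - 38)**2 = (4 - 38)**2 = (-34)**2 = 1156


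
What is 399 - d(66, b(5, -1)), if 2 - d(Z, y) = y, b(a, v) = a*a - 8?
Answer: 414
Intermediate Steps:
b(a, v) = -8 + a² (b(a, v) = a² - 8 = -8 + a²)
d(Z, y) = 2 - y
399 - d(66, b(5, -1)) = 399 - (2 - (-8 + 5²)) = 399 - (2 - (-8 + 25)) = 399 - (2 - 1*17) = 399 - (2 - 17) = 399 - 1*(-15) = 399 + 15 = 414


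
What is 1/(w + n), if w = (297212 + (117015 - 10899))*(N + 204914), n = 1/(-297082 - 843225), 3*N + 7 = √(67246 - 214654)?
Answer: 967188554717736817742997/79934889063559935965989348911539977 - 6293369043361688064*I*√9213/79934889063559935965989348911539977 ≈ 1.21e-11 - 7.557e-15*I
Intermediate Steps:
N = -7/3 + 4*I*√9213/3 (N = -7/3 + √(67246 - 214654)/3 = -7/3 + √(-147408)/3 = -7/3 + (4*I*√9213)/3 = -7/3 + 4*I*√9213/3 ≈ -2.3333 + 127.98*I)
n = -1/1140307 (n = 1/(-1140307) = -1/1140307 ≈ -8.7696e-7)
w = 247939838080/3 + 1613312*I*√9213/3 (w = (297212 + (117015 - 10899))*((-7/3 + 4*I*√9213/3) + 204914) = (297212 + 106116)*(614735/3 + 4*I*√9213/3) = 403328*(614735/3 + 4*I*√9213/3) = 247939838080/3 + 1613312*I*√9213/3 ≈ 8.2647e+10 + 5.1618e+7*I)
1/(w + n) = 1/((247939838080/3 + 1613312*I*√9213/3) - 1/1140307) = 1/(282727532941490557/3420921 + 1613312*I*√9213/3)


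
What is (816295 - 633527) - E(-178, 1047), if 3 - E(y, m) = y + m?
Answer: 183634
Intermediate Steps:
E(y, m) = 3 - m - y (E(y, m) = 3 - (y + m) = 3 - (m + y) = 3 + (-m - y) = 3 - m - y)
(816295 - 633527) - E(-178, 1047) = (816295 - 633527) - (3 - 1*1047 - 1*(-178)) = 182768 - (3 - 1047 + 178) = 182768 - 1*(-866) = 182768 + 866 = 183634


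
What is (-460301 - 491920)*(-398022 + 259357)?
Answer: 132039724965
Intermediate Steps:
(-460301 - 491920)*(-398022 + 259357) = -952221*(-138665) = 132039724965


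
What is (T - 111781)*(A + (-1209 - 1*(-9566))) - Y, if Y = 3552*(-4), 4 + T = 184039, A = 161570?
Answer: 12277919666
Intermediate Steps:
T = 184035 (T = -4 + 184039 = 184035)
Y = -14208
(T - 111781)*(A + (-1209 - 1*(-9566))) - Y = (184035 - 111781)*(161570 + (-1209 - 1*(-9566))) - 1*(-14208) = 72254*(161570 + (-1209 + 9566)) + 14208 = 72254*(161570 + 8357) + 14208 = 72254*169927 + 14208 = 12277905458 + 14208 = 12277919666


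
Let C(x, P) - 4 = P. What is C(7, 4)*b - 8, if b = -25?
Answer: -208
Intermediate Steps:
C(x, P) = 4 + P
C(7, 4)*b - 8 = (4 + 4)*(-25) - 8 = 8*(-25) - 8 = -200 - 8 = -208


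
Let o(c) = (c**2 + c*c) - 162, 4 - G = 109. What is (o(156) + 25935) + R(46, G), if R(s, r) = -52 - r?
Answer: 74498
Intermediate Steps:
G = -105 (G = 4 - 1*109 = 4 - 109 = -105)
o(c) = -162 + 2*c**2 (o(c) = (c**2 + c**2) - 162 = 2*c**2 - 162 = -162 + 2*c**2)
(o(156) + 25935) + R(46, G) = ((-162 + 2*156**2) + 25935) + (-52 - 1*(-105)) = ((-162 + 2*24336) + 25935) + (-52 + 105) = ((-162 + 48672) + 25935) + 53 = (48510 + 25935) + 53 = 74445 + 53 = 74498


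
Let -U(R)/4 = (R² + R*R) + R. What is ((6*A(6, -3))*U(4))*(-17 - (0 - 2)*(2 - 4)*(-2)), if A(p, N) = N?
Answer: -23328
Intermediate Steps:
U(R) = -8*R² - 4*R (U(R) = -4*((R² + R*R) + R) = -4*((R² + R²) + R) = -4*(2*R² + R) = -4*(R + 2*R²) = -8*R² - 4*R)
((6*A(6, -3))*U(4))*(-17 - (0 - 2)*(2 - 4)*(-2)) = ((6*(-3))*(-4*4*(1 + 2*4)))*(-17 - (0 - 2)*(2 - 4)*(-2)) = (-(-72)*4*(1 + 8))*(-17 - (-2*(-2))*(-2)) = (-(-72)*4*9)*(-17 - 4*(-2)) = (-18*(-144))*(-17 - 1*(-8)) = 2592*(-17 + 8) = 2592*(-9) = -23328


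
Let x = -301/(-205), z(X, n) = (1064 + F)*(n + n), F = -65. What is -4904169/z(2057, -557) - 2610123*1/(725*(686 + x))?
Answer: -699217561109/842289623910 ≈ -0.83014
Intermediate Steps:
z(X, n) = 1998*n (z(X, n) = (1064 - 65)*(n + n) = 999*(2*n) = 1998*n)
x = 301/205 (x = -301*(-1/205) = 301/205 ≈ 1.4683)
-4904169/z(2057, -557) - 2610123*1/(725*(686 + x)) = -4904169/(1998*(-557)) - 2610123*1/(725*(686 + 301/205)) = -4904169/(-1112886) - 2610123/((140931/205)*725) = -4904169*(-1/1112886) - 2610123/20434995/41 = 1634723/370962 - 2610123*41/20434995 = 1634723/370962 - 35671681/6811665 = -699217561109/842289623910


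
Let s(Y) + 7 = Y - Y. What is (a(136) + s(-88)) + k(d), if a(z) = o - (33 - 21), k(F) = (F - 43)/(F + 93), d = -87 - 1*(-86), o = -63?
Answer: -1897/23 ≈ -82.478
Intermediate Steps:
d = -1 (d = -87 + 86 = -1)
s(Y) = -7 (s(Y) = -7 + (Y - Y) = -7 + 0 = -7)
k(F) = (-43 + F)/(93 + F)
a(z) = -75 (a(z) = -63 - (33 - 21) = -63 - 1*12 = -63 - 12 = -75)
(a(136) + s(-88)) + k(d) = (-75 - 7) + (-43 - 1)/(93 - 1) = -82 - 44/92 = -82 + (1/92)*(-44) = -82 - 11/23 = -1897/23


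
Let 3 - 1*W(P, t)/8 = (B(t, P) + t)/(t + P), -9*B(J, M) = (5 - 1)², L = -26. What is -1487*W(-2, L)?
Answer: -1504844/63 ≈ -23886.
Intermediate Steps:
B(J, M) = -16/9 (B(J, M) = -(5 - 1)²/9 = -⅑*4² = -⅑*16 = -16/9)
W(P, t) = 24 - 8*(-16/9 + t)/(P + t) (W(P, t) = 24 - 8*(-16/9 + t)/(t + P) = 24 - 8*(-16/9 + t)/(P + t))
-1487*W(-2, L) = -1487*(128/9 + 16*(-26) + 24*(-2))/(-2 - 26) = -1487*(128/9 - 416 - 48)/(-28) = -(-1487)*(-4048)/(28*9) = -1487*1012/63 = -1504844/63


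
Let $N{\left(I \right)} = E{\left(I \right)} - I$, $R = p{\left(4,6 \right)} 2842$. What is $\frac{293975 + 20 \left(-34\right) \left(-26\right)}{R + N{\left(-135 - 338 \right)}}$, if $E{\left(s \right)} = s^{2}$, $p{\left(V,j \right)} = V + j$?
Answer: $\frac{311655}{252622} \approx 1.2337$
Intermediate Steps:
$R = 28420$ ($R = \left(4 + 6\right) 2842 = 10 \cdot 2842 = 28420$)
$N{\left(I \right)} = I^{2} - I$
$\frac{293975 + 20 \left(-34\right) \left(-26\right)}{R + N{\left(-135 - 338 \right)}} = \frac{293975 + 20 \left(-34\right) \left(-26\right)}{28420 + \left(-135 - 338\right) \left(-1 - 473\right)} = \frac{293975 - -17680}{28420 - 473 \left(-1 - 473\right)} = \frac{293975 + 17680}{28420 - -224202} = \frac{311655}{28420 + 224202} = \frac{311655}{252622}$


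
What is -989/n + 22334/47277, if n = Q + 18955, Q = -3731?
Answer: 293255863/719745048 ≈ 0.40744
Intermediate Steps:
n = 15224 (n = -3731 + 18955 = 15224)
-989/n + 22334/47277 = -989/15224 + 22334/47277 = 293255863/719745048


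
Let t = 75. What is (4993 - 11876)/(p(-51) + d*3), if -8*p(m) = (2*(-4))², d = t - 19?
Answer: -6883/160 ≈ -43.019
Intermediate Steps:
d = 56 (d = 75 - 19 = 56)
p(m) = -8 (p(m) = -(2*(-4))²/8 = -⅛*(-8)² = -⅛*64 = -8)
(4993 - 11876)/(p(-51) + d*3) = (4993 - 11876)/(-8 + 56*3) = -6883/(-8 + 168) = -6883/160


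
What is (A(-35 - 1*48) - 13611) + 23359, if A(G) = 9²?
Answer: 9829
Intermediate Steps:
A(G) = 81
(A(-35 - 1*48) - 13611) + 23359 = (81 - 13611) + 23359 = -13530 + 23359 = 9829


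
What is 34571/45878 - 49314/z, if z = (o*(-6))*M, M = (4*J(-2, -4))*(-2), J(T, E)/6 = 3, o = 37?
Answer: -96438497/122218992 ≈ -0.78906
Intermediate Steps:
J(T, E) = 18 (J(T, E) = 6*3 = 18)
M = -144 (M = (4*18)*(-2) = 72*(-2) = -144)
z = 31968 (z = (37*(-6))*(-144) = -222*(-144) = 31968)
34571/45878 - 49314/z = 34571/45878 - 49314/31968 = 34571*(1/45878) - 49314*1/31968 = 34571/45878 - 8219/5328 = -96438497/122218992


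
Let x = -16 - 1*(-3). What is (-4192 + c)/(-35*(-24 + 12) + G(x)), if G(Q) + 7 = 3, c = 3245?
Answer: -947/416 ≈ -2.2764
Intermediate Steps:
x = -13 (x = -16 + 3 = -13)
G(Q) = -4 (G(Q) = -7 + 3 = -4)
(-4192 + c)/(-35*(-24 + 12) + G(x)) = (-4192 + 3245)/(-35*(-24 + 12) - 4) = -947/(-35*(-12) - 4) = -947/(420 - 4) = -947/416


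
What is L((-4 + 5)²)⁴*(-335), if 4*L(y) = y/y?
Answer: -335/256 ≈ -1.3086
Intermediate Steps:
L(y) = ¼ (L(y) = (y/y)/4 = (¼)*1 = ¼)
L((-4 + 5)²)⁴*(-335) = (¼)⁴*(-335) = (1/256)*(-335) = -335/256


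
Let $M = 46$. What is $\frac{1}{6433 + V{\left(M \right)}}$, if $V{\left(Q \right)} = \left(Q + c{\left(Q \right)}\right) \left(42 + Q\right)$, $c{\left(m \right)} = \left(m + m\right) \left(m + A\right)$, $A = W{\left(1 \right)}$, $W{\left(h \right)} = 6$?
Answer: $\frac{1}{431473} \approx 2.3176 \cdot 10^{-6}$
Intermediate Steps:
$A = 6$
$c{\left(m \right)} = 2 m \left(6 + m\right)$ ($c{\left(m \right)} = \left(m + m\right) \left(m + 6\right) = 2 m \left(6 + m\right)$)
$V{\left(Q \right)} = \left(42 + Q\right) \left(Q + 2 Q \left(6 + Q\right)\right)$ ($V{\left(Q \right)} = \left(Q + 2 Q \left(6 + Q\right)\right) \left(42 + Q\right) = \left(42 + Q\right) \left(Q + 2 Q \left(6 + Q\right)\right)$)
$\frac{1}{6433 + V{\left(M \right)}} = \frac{1}{6433 + 46 \left(546 + 2 \cdot 46^{2} + 97 \cdot 46\right)} = \frac{1}{6433 + 46 \left(546 + 2 \cdot 2116 + 4462\right)} = \frac{1}{6433 + 46 \left(546 + 4232 + 4462\right)} = \frac{1}{6433 + 46 \cdot 9240} = \frac{1}{6433 + 425040} = \frac{1}{431473}$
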